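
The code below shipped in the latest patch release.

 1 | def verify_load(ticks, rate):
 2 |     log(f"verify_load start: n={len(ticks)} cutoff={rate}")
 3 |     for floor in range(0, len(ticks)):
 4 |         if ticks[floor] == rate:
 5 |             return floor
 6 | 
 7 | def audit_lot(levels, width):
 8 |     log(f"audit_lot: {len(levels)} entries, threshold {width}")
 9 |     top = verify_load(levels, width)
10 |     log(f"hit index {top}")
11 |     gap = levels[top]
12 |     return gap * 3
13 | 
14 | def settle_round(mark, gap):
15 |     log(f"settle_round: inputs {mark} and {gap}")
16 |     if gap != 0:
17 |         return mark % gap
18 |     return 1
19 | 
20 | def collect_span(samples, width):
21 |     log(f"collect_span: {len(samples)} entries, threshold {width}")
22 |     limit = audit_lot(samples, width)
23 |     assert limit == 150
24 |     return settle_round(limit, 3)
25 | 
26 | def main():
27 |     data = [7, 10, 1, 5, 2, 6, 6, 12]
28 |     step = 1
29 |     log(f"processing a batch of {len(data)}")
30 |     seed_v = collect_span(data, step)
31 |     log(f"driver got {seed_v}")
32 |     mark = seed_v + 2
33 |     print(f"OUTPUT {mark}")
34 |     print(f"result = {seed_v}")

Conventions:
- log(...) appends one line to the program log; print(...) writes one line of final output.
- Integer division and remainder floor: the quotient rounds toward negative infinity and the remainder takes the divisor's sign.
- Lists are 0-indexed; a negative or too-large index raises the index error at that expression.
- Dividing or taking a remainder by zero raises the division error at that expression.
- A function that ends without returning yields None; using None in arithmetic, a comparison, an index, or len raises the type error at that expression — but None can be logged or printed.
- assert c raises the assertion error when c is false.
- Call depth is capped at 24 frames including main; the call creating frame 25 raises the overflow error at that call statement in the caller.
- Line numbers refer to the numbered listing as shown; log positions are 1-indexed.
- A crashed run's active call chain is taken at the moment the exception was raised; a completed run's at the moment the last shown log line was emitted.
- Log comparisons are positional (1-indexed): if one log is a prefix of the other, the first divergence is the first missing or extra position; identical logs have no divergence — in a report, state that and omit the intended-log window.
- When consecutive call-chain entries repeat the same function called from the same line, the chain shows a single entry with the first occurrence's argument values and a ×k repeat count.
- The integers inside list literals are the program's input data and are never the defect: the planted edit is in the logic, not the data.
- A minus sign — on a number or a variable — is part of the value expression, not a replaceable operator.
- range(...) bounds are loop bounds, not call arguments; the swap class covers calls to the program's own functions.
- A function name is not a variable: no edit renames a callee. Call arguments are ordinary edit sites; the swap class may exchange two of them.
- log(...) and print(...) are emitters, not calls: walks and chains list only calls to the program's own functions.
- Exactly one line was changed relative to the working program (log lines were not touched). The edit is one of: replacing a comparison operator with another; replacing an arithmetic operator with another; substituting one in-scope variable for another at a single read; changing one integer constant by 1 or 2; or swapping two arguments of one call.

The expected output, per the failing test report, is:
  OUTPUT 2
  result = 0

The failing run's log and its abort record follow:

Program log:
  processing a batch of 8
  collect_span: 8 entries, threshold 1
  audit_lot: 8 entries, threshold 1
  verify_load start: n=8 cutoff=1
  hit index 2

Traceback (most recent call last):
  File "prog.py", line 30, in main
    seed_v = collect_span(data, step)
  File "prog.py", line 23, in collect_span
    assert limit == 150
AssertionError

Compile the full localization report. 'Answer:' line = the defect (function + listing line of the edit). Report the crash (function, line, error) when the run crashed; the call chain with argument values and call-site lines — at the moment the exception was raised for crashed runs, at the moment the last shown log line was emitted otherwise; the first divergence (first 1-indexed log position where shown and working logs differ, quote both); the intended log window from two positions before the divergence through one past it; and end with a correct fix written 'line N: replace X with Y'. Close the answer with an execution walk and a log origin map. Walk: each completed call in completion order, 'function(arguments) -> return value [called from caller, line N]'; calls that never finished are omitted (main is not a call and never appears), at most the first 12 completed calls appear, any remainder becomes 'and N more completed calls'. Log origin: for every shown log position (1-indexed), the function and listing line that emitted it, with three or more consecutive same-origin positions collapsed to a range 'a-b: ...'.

Answer: the defect is in collect_span at line 23.
Key observation: After 5 matching log lines the faulty run goes silent, while the working version continues with 'settle_round: inputs 3 and 3'.
Crash: collect_span, line 23, AssertionError.
Call chain: main -> collect_span([7, 10, 1, 5, 2, 6, 6, 12], 1) (called at line 30).
First divergence: position 6 — after 5 matching lines the faulty run goes silent; intended next line 'settle_round: inputs 3 and 3'.
Intended log window:
  4: verify_load start: n=8 cutoff=1
  5: hit index 2
  6: settle_round: inputs 3 and 3
  7: driver got 0
Execution walk:
  verify_load([7, 10, 1, 5, 2, 6, 6, 12], 1) -> 2  [called from audit_lot, line 9]
  audit_lot([7, 10, 1, 5, 2, 6, 6, 12], 1) -> 3  [called from collect_span, line 22]
Log origins:
  1: from main, line 29
  2: from collect_span, line 21
  3: from audit_lot, line 8
  4: from verify_load, line 2
  5: from audit_lot, line 10
A correct fix: line 23: replace `==` with `<=`.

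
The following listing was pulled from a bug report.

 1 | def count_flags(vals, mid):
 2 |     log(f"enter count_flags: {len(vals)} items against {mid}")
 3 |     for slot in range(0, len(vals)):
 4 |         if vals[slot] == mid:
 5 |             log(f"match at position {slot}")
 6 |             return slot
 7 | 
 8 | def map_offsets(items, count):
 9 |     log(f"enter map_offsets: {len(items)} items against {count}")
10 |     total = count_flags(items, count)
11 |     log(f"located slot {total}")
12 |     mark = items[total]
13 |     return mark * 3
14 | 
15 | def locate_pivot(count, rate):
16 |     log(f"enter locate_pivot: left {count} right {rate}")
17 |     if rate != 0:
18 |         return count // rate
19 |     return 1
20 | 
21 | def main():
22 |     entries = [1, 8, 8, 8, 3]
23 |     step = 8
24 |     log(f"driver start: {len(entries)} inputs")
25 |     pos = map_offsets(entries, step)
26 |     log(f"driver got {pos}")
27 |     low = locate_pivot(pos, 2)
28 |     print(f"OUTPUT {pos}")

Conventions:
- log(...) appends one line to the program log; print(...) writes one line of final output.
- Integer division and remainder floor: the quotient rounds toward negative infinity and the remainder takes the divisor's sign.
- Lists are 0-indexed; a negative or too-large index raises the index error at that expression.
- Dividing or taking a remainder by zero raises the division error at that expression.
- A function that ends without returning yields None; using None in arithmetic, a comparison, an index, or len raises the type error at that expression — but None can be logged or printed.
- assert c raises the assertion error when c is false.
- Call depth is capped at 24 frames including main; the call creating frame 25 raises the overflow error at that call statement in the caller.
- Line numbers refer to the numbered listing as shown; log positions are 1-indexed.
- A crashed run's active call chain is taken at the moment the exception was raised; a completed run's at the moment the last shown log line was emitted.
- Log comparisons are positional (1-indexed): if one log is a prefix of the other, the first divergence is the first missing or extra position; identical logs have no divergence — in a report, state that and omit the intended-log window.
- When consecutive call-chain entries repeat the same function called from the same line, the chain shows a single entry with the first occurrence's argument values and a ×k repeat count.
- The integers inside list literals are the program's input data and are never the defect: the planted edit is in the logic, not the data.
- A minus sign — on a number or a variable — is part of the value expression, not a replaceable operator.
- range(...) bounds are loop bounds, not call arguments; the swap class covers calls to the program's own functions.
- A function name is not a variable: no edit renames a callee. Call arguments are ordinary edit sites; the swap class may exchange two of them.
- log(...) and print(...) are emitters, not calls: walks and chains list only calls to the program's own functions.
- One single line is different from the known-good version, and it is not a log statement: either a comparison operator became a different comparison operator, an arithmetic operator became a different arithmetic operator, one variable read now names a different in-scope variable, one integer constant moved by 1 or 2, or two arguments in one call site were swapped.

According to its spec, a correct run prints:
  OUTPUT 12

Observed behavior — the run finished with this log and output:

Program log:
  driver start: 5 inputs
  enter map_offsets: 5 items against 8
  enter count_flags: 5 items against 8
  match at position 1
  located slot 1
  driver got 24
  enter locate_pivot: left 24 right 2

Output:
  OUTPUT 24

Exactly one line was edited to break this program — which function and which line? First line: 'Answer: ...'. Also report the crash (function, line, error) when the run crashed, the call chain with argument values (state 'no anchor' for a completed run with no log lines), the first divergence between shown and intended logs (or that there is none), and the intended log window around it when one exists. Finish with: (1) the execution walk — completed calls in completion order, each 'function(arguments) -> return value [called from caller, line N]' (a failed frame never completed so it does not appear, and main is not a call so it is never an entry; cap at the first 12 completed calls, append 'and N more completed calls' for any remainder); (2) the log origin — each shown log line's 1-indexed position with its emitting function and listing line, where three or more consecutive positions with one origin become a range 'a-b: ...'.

Answer: the defect is in main at line 28.
The tell: Nothing in the log betrays the bug — only the output does.
Call chain: main -> locate_pivot(24, 2) (called at line 27).
First divergence: none; the two logs match at every position.
Execution walk:
  count_flags([1, 8, 8, 8, 3], 8) -> 1  [called from map_offsets, line 10]
  map_offsets([1, 8, 8, 8, 3], 8) -> 24  [called from main, line 25]
  locate_pivot(24, 2) -> 12  [called from main, line 27]
Origin of each log line:
  1: logged in main at line 24
  2: logged in map_offsets at line 9
  3: logged in count_flags at line 2
  4: logged in count_flags at line 5
  5: logged in map_offsets at line 11
  6: logged in main at line 26
  7: logged in locate_pivot at line 16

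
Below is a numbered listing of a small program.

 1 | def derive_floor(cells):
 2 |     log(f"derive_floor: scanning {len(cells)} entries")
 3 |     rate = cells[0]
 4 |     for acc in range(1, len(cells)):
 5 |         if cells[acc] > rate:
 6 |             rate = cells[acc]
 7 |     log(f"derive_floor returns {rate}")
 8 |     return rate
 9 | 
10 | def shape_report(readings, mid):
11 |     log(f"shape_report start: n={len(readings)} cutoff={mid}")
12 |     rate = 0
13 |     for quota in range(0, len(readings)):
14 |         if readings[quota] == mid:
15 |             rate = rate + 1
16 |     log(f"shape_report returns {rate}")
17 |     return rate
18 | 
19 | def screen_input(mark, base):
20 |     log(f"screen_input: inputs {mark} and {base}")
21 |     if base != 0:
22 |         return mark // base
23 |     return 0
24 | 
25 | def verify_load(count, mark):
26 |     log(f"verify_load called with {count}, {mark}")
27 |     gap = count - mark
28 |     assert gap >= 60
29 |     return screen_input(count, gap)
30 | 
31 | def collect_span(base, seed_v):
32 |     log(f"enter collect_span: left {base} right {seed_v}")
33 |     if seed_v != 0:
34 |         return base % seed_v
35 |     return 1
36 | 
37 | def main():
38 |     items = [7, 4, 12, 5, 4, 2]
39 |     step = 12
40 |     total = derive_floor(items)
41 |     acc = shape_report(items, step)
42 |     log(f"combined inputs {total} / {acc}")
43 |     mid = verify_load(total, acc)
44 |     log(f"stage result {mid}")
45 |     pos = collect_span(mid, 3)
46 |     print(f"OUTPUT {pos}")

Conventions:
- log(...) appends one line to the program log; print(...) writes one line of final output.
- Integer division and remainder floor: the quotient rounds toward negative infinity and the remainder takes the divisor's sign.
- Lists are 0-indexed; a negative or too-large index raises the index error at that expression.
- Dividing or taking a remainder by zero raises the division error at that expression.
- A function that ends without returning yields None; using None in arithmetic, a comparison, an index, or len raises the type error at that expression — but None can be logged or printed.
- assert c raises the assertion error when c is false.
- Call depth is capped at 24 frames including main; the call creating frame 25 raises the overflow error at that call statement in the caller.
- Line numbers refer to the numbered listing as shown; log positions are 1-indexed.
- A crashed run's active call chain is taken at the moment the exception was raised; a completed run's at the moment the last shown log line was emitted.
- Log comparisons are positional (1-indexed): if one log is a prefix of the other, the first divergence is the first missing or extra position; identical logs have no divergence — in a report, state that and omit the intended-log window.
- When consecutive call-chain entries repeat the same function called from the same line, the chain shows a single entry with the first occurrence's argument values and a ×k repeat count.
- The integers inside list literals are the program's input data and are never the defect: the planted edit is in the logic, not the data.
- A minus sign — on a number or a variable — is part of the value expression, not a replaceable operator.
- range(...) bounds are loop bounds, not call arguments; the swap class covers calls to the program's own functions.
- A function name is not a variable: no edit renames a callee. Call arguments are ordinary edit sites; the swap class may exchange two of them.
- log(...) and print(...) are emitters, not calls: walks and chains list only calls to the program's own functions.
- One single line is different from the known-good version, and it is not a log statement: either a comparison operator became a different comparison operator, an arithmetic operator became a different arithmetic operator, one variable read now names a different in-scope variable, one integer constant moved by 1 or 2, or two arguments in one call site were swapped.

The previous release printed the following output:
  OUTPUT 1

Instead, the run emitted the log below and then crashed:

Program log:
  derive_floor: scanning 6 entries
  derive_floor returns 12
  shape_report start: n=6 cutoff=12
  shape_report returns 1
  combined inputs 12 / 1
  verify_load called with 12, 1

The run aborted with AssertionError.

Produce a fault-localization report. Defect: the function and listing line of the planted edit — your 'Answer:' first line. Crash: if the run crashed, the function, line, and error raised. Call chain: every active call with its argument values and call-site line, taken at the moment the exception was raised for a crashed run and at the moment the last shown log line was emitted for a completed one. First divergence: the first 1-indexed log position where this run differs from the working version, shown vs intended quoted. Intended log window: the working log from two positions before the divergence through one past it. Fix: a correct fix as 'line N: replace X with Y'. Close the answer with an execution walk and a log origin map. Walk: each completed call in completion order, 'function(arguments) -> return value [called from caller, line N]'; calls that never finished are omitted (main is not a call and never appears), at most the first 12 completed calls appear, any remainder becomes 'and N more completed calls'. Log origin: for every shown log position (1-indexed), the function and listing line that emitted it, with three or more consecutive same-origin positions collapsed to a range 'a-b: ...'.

Answer: the defect is in verify_load at line 28.
Core observation: The faulty run's log stops after 6 lines; the working version's next line would be 'screen_input: inputs 12 and 11'.
Crash: verify_load, line 28, AssertionError.
Call chain: main -> verify_load(12, 1) (called at line 43).
First divergence: position 7 — the faulty run's log ends after 6 lines; the working version continues with 'screen_input: inputs 12 and 11'.
Intended log window:
  5: combined inputs 12 / 1
  6: verify_load called with 12, 1
  7: screen_input: inputs 12 and 11
  8: stage result 1
Execution walk:
  derive_floor([7, 4, 12, 5, 4, 2]) -> 12  [called from main, line 40]
  shape_report([7, 4, 12, 5, 4, 2], 12) -> 1  [called from main, line 41]
Log origin:
  1: logged in derive_floor at line 2
  2: logged in derive_floor at line 7
  3: logged in shape_report at line 11
  4: logged in shape_report at line 16
  5: logged in main at line 42
  6: logged in verify_load at line 26
A correct fix: line 28: replace `>=` with `<=`.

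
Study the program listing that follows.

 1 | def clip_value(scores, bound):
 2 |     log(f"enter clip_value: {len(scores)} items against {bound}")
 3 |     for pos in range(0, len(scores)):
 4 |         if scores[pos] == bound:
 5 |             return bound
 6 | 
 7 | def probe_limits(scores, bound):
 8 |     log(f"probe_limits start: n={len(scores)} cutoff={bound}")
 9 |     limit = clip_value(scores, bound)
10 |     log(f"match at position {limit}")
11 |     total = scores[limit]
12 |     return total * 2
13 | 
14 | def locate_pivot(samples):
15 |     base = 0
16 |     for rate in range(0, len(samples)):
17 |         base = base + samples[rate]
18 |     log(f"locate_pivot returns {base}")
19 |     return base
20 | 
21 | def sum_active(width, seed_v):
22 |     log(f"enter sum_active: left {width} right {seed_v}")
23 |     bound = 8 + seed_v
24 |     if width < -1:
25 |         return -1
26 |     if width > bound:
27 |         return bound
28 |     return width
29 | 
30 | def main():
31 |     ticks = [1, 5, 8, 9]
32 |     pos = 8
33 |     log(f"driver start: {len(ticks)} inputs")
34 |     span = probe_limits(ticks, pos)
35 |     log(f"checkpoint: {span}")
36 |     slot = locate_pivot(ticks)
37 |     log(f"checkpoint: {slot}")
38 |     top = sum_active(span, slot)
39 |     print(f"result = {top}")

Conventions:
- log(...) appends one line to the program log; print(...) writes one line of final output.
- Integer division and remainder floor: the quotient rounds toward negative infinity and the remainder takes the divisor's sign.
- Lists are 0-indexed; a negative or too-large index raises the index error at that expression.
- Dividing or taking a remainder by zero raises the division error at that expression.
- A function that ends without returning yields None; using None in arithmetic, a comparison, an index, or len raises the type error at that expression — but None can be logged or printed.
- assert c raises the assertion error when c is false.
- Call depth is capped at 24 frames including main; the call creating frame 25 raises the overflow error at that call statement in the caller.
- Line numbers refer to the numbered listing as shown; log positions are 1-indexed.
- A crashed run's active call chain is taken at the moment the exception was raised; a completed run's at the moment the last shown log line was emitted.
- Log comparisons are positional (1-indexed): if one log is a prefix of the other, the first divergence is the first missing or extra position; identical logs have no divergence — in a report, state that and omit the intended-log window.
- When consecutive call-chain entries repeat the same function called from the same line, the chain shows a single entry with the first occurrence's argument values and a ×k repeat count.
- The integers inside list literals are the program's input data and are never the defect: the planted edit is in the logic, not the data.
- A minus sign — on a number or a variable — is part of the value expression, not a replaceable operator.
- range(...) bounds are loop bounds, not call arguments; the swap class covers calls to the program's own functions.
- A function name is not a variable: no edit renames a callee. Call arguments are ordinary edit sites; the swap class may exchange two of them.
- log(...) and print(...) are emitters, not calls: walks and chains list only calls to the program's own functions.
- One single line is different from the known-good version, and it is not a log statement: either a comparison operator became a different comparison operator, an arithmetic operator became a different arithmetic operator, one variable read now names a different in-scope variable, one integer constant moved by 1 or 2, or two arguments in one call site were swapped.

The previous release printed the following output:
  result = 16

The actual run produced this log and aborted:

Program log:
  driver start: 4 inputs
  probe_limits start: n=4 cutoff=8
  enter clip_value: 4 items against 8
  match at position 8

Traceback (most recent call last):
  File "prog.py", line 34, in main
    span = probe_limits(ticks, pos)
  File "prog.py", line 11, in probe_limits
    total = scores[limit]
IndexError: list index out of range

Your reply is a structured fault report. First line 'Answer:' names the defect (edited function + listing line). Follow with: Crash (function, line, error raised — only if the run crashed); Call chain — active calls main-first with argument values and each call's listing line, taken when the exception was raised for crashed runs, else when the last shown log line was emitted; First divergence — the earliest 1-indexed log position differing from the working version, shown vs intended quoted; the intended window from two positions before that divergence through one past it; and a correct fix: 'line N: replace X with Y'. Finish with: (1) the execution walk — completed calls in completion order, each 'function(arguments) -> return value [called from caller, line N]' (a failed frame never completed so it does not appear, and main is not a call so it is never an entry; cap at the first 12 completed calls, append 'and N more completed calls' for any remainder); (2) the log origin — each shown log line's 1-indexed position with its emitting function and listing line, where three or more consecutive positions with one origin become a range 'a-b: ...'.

Answer: the defect is in clip_value at line 5.
Key fact: The earliest visible damage is log position 4 — 'match at position 8' rather than the intended 'match at position 2'.
Crash: probe_limits, line 11, IndexError.
Call chain: main -> probe_limits([1, 5, 8, 9], 8) (called at line 34).
First divergence: position 4 — the shown line 'match at position 8' should read 'match at position 2'.
Intended log window:
  2: probe_limits start: n=4 cutoff=8
  3: enter clip_value: 4 items against 8
  4: match at position 2
  5: checkpoint: 16
Execution walk:
  clip_value([1, 5, 8, 9], 8) -> 8  [called from probe_limits, line 9]
Log line origins:
  1: logged in main at line 33
  2: logged in probe_limits at line 8
  3: logged in clip_value at line 2
  4: logged in probe_limits at line 10
A correct fix: line 5: replace `bound` with `pos`.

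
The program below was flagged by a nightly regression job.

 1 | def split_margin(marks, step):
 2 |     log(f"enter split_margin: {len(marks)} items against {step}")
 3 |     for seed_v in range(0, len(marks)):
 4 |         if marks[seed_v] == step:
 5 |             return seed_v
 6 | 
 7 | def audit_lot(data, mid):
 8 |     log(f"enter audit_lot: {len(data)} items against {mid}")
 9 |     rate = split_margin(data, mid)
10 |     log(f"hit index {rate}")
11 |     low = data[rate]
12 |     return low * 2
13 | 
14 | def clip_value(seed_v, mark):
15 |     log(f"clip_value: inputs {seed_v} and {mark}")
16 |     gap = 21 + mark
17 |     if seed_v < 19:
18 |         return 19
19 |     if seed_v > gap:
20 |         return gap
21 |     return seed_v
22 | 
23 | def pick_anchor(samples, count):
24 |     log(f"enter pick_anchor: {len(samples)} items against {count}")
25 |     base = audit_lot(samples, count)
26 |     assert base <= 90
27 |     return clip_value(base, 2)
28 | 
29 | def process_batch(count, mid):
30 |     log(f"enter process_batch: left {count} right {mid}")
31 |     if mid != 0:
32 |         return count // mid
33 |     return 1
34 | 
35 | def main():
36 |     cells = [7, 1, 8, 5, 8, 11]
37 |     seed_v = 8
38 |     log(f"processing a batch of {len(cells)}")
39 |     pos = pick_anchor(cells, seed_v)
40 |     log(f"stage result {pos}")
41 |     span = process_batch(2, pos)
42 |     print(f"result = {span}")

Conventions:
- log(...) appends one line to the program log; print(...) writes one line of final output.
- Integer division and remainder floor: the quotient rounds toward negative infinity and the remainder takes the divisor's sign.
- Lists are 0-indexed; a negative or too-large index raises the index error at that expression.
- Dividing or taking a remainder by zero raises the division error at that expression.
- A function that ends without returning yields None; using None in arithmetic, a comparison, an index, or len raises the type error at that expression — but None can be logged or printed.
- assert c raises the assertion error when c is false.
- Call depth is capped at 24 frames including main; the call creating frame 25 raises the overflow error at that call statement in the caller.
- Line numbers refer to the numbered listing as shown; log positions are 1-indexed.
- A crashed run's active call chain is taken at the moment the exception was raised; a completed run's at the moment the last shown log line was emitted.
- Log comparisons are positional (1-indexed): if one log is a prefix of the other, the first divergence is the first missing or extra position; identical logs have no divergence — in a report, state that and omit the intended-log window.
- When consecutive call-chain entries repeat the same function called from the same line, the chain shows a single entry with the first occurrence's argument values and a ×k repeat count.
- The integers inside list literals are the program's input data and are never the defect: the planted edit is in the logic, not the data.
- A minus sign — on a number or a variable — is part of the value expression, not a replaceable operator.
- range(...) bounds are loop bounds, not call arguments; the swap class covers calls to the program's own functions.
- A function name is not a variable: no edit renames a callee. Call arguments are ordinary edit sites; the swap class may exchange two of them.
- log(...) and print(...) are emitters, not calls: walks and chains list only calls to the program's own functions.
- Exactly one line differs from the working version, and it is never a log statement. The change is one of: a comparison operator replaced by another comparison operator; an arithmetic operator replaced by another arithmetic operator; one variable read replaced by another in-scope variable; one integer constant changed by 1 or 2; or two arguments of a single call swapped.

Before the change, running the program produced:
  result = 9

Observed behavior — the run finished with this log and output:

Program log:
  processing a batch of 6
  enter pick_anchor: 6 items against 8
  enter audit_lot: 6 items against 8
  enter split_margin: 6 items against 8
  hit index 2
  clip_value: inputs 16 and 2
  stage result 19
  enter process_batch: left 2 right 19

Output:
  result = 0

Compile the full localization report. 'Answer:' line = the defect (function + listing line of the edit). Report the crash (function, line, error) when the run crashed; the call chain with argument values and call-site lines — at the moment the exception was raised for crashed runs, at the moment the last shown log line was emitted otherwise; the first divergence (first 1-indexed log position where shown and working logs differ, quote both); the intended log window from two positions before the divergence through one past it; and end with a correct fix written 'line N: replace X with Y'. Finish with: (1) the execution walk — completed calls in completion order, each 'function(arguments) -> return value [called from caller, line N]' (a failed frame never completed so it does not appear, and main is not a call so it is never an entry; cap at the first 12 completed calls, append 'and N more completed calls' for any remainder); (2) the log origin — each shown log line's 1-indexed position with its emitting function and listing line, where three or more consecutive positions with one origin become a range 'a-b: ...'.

Answer: the defect is in main at line 41.
The tell: The log first diverges at position 8: the faulty run prints 'enter process_batch: left 2 right 19' where the working version prints 'enter process_batch: left 19 right 2'.
Call chain: main -> process_batch(2, 19) (called at line 41).
First divergence: position 8 — shown 'enter process_batch: left 2 right 19', intended 'enter process_batch: left 19 right 2'.
Intended log window:
  6: clip_value: inputs 16 and 2
  7: stage result 19
  8: enter process_batch: left 19 right 2
Execution walk:
  split_margin([7, 1, 8, 5, 8, 11], 8) -> 2  [called from audit_lot, line 9]
  audit_lot([7, 1, 8, 5, 8, 11], 8) -> 16  [called from pick_anchor, line 25]
  clip_value(16, 2) -> 19  [called from pick_anchor, line 27]
  pick_anchor([7, 1, 8, 5, 8, 11], 8) -> 19  [called from main, line 39]
  process_batch(2, 19) -> 0  [called from main, line 41]
Log origin:
  1 — main, line 38
  2 — pick_anchor, line 24
  3 — audit_lot, line 8
  4 — split_margin, line 2
  5 — audit_lot, line 10
  6 — clip_value, line 15
  7 — main, line 40
  8 — process_batch, line 30
A correct fix: line 41: replace `process_batch(2, pos)` with `process_batch(pos, 2)`.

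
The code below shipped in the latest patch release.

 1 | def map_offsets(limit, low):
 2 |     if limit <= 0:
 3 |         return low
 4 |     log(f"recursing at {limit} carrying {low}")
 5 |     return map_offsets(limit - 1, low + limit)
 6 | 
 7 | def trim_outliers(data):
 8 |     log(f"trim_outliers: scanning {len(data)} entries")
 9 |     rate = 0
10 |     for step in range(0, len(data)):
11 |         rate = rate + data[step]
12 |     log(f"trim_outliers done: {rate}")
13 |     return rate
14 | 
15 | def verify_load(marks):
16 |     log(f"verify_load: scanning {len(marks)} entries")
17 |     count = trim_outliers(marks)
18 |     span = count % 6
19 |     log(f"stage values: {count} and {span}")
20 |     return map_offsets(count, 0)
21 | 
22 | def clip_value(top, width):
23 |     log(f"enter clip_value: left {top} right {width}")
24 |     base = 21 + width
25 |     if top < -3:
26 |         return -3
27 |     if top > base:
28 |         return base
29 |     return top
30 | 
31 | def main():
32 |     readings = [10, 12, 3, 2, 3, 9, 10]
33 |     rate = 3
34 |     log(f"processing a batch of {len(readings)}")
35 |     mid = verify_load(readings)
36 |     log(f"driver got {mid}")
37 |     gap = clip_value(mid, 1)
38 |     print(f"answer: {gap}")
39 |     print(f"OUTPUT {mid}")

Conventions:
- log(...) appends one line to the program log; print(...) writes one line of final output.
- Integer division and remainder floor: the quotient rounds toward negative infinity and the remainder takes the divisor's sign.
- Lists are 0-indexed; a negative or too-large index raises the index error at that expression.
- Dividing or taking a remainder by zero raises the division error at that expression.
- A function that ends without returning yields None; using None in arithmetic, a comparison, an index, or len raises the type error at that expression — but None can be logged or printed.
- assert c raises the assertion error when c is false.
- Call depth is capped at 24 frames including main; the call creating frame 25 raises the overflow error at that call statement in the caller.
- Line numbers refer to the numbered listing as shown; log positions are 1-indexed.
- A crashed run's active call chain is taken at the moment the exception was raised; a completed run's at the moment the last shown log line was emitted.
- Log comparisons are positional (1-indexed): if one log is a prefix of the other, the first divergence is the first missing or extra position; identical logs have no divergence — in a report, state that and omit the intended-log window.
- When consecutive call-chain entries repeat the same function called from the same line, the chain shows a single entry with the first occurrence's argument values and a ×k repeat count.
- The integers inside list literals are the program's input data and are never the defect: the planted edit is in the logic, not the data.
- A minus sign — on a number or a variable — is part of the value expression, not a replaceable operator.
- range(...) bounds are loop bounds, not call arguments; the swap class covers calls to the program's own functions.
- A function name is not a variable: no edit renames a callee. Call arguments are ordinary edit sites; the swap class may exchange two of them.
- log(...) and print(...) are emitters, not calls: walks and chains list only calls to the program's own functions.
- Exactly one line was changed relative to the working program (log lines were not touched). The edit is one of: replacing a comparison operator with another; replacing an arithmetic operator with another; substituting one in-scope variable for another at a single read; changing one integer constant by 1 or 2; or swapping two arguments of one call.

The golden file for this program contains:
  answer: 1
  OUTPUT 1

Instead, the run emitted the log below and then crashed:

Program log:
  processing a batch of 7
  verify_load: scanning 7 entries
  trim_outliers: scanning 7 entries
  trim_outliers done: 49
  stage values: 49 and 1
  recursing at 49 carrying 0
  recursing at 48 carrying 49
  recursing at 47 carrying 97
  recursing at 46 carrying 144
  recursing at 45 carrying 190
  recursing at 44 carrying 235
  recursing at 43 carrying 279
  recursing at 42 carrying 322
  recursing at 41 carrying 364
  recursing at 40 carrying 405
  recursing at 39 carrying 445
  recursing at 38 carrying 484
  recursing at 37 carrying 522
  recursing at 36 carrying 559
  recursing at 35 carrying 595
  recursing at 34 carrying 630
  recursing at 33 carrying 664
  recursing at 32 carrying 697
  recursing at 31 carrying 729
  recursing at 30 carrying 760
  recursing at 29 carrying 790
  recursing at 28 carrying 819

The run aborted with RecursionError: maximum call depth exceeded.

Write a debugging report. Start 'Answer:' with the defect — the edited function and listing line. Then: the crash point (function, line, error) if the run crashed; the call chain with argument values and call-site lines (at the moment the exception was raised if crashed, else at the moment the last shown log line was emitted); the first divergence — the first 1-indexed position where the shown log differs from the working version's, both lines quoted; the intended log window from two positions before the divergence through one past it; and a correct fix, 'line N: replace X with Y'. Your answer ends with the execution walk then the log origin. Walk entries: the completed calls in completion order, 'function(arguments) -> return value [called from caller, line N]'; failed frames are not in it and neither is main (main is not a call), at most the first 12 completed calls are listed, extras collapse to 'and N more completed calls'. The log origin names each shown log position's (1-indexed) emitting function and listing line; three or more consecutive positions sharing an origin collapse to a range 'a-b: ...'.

Answer: the defect is in verify_load at line 20.
Key observation: Everything matches until log position 6, which reads 'recursing at 49 carrying 0' in place of 'recursing at 1 carrying 0'.
Crash: map_offsets, line 5, RecursionError.
Call chain: main -> verify_load([10, 12, 3, 2, 3, 9, 10]) (called at line 35) -> map_offsets(49, 0) (called at line 20) -> map_offsets(48, 49) (called at line 5) ×21.
First divergence: at position 6 the run shows 'recursing at 49 carrying 0' where the working version logs 'recursing at 1 carrying 0'.
Intended log window:
  4: trim_outliers done: 49
  5: stage values: 49 and 1
  6: recursing at 1 carrying 0
  7: driver got 1
Execution walk:
  trim_outliers([10, 12, 3, 2, 3, 9, 10]) -> 49  [called from verify_load, line 17]
Log origins:
  1: emitted by main (line 34)
  2: emitted by verify_load (line 16)
  3: emitted by trim_outliers (line 8)
  4: emitted by trim_outliers (line 12)
  5: emitted by verify_load (line 19)
  6-27: emitted by map_offsets (line 4)
A correct fix: line 20: replace `count` with `span`.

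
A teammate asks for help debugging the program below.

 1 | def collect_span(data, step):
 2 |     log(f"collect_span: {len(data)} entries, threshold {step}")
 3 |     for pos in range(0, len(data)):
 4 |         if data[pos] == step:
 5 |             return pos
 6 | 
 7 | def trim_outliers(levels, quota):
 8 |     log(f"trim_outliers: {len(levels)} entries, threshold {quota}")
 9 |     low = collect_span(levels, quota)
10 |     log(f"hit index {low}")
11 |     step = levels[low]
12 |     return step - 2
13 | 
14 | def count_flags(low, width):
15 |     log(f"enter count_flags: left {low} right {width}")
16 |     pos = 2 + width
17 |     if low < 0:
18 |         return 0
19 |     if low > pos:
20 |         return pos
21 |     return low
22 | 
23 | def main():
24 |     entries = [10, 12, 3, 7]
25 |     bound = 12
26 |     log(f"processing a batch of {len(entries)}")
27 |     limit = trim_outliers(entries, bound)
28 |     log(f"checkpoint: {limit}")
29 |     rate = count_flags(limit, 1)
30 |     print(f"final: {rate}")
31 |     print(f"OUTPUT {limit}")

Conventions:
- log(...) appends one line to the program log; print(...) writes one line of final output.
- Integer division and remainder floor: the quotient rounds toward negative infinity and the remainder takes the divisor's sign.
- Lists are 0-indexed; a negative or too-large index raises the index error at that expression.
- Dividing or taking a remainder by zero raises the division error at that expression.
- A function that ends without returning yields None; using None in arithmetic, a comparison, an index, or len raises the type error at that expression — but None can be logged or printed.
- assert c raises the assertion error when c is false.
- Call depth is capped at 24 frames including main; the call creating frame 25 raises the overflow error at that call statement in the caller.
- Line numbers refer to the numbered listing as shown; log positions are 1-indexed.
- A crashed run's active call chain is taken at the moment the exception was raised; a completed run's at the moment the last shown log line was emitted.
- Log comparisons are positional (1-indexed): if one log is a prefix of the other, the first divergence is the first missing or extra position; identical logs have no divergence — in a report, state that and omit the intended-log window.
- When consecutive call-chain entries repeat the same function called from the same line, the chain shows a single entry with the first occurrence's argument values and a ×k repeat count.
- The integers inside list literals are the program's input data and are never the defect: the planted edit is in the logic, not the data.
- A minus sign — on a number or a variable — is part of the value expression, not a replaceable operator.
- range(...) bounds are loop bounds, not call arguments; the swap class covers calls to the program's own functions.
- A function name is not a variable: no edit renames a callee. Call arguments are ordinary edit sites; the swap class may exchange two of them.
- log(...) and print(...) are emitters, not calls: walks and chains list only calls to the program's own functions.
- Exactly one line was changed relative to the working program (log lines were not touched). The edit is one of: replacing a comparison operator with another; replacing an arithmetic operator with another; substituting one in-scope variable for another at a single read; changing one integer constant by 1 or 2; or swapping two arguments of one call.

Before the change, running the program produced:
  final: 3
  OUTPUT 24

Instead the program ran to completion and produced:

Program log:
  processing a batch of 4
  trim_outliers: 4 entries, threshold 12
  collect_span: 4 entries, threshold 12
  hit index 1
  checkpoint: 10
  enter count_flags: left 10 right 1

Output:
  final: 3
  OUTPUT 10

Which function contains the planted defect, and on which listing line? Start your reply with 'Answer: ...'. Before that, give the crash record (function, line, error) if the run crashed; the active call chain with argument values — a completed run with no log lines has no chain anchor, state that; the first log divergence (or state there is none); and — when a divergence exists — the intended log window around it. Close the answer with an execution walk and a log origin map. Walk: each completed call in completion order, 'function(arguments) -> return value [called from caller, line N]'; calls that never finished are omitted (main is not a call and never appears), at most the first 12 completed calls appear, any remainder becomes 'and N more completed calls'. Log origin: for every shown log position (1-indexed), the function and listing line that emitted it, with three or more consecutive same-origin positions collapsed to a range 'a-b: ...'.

Answer: the defect is in trim_outliers at line 12.
Key observation: Position 5 is the first bad log line: 'checkpoint: 10' should read 'checkpoint: 24'.
Call chain: main -> count_flags(10, 1) (called at line 29).
First divergence: position 5 — shown 'checkpoint: 10', intended 'checkpoint: 24'.
Intended log window:
  3: collect_span: 4 entries, threshold 12
  4: hit index 1
  5: checkpoint: 24
  6: enter count_flags: left 24 right 1
Execution walk:
  collect_span([10, 12, 3, 7], 12) -> 1  [called from trim_outliers, line 9]
  trim_outliers([10, 12, 3, 7], 12) -> 10  [called from main, line 27]
  count_flags(10, 1) -> 3  [called from main, line 29]
Origin of each log line:
  1 — main, line 26
  2 — trim_outliers, line 8
  3 — collect_span, line 2
  4 — trim_outliers, line 10
  5 — main, line 28
  6 — count_flags, line 15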